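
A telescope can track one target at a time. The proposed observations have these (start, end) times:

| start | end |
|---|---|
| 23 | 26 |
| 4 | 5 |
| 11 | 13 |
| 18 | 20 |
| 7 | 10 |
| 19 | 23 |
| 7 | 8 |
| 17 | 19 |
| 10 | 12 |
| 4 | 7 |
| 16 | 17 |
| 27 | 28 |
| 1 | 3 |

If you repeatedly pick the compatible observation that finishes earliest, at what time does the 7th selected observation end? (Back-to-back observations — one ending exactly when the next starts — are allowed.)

Greedy by earliest finish: after sorting by end time, pick each interval compatible with the last pick.
Sorted by end: (1,3)  (4,5)  (4,7)  (7,8)  (7,10)  (10,12)  (11,13)  (16,17)  (17,19)  (18,20)  (19,23)  (23,26)  (27,28)
take (1,3); take (4,5); skip (4,7); take (7,8); take (10,12); skip (11,13); take (16,17); take (17,19); skip (18,20); take (19,23); take (23,26); take (27,28).
Selected: (1,3) (4,5) (7,8) (10,12) (16,17) (17,19) (19,23) (23,26) (27,28)

23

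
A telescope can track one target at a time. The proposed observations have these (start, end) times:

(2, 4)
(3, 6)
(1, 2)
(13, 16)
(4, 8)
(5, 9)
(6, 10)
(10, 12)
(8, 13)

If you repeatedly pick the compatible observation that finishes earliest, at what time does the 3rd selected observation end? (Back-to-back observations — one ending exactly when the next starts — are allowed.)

8

Sort by end time and greedily take each interval whose start is ≥ the last chosen end.
By end time: (1,2), (2,4), (3,6), (4,8), (5,9), (6,10), (10,12), (8,13), (13,16).
Pick (1,2); next start ≥ 2 → (2,4); next start ≥ 4 → (4,8); next start ≥ 8 → (10,12); next start ≥ 12 → (13,16).
Selected: (1,2) (2,4) (4,8) (10,12) (13,16)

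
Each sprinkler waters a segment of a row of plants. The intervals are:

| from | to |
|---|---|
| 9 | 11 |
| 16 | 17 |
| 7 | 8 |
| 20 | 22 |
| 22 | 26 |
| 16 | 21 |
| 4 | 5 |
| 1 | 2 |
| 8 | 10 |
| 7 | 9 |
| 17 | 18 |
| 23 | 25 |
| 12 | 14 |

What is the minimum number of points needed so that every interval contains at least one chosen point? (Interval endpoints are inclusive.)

By right end: [1,2]  [4,5]  [7,8]  [7,9]  [8,10]  [9,11]  [12,14]  [16,17]  [17,18]  [16,21]  [20,22]  [23,25]  [22,26]
[1,2] uncovered → point at 2; [4,5] uncovered → point at 5; [7,8] uncovered → point at 8; [9,11] uncovered → point at 11; [12,14] uncovered → point at 14; [16,17] uncovered → point at 17; [20,22] uncovered → point at 22; [23,25] uncovered → point at 25.
Points: 2, 5, 8, 11, 14, 17, 22, 25 (8 total).

8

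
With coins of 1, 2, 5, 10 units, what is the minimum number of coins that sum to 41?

41 − 4×10→1 − 1×1→0
Total coins = 4 + 1 = 5

5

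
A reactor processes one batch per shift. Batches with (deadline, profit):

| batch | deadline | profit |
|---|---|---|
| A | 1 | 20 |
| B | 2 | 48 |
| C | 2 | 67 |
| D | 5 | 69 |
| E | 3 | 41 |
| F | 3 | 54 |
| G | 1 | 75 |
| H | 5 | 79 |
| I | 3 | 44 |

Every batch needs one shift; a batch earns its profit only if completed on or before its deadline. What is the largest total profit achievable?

344

Sort by profit descending; place each in the latest free slot ≤ its deadline.
Profit order: H=79 G=75 D=69 C=67 F=54 B=48 I=44 E=41 A=20
Assign: H→slot 5, G→slot 1, D→slot 4, C→slot 2, F→slot 3, B skipped, I skipped, E skipped, A skipped.
Slots: [1:G] [2:C] [3:F] [4:D] [5:H]
Profit = 75 + 67 + 54 + 69 + 79 = 344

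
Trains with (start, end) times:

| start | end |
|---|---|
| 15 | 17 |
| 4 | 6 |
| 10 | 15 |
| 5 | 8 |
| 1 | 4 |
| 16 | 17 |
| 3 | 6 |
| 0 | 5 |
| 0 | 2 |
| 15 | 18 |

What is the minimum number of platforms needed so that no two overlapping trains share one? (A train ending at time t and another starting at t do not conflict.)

3

The answer is the maximum number of intervals overlapping at any instant.
starts: [0, 0, 1, 3, 4, 5, 10, 15, 15, 16]
ends:   [2, 4, 5, 6, 6, 8, 15, 17, 17, 18]
s0→1 s0→2 s1→3  — peak 3.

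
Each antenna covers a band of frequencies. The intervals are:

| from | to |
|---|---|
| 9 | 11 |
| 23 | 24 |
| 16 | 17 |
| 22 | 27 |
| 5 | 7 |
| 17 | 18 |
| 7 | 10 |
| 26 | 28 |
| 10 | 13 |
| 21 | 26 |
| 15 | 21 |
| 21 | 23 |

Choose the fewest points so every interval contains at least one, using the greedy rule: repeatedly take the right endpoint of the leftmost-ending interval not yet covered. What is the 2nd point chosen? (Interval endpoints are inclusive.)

By right end: [5,7]  [7,10]  [9,11]  [10,13]  [16,17]  [17,18]  [15,21]  [21,23]  [23,24]  [21,26]  [22,27]  [26,28]
[5,7] uncovered → point at 7; [9,11] uncovered → point at 11; [16,17] uncovered → point at 17; [21,23] uncovered → point at 23; [26,28] uncovered → point at 28.
Points: 7, 11, 17, 23, 28 (5 total).

11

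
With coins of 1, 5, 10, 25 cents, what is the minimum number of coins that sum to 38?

5

Greedy: take as many of the largest coin as possible, then repeat with the remainder.
38 = 1×25 + 1×10 + 3×1
Total coins = 1 + 1 + 3 = 5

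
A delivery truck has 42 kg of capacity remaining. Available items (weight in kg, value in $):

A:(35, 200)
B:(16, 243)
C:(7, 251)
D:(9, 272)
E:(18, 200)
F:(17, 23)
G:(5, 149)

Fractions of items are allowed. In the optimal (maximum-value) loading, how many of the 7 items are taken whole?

Ratios (sorted): C 35.86, D 30.22, G 29.80, B 15.19, E 11.11, A 5.71, F 1.35
take C (7 @ 251); take D (9 @ 272); take G (5 @ 149); take B (16 @ 243); take 5/18 of E → 55.56. Capacity used 42/42.
4 item(s) taken whole; one partial (take 5/18 of E).

4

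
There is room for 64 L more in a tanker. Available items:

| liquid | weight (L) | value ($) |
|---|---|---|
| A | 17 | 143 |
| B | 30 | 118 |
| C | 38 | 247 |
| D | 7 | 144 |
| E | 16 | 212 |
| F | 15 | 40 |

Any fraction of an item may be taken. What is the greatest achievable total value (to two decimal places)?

655.00

Ratios (sorted): D 20.57, E 13.25, A 8.41, C 6.50, B 3.93, F 2.67
take D (7 @ 144); take E (16 @ 212); take A (17 @ 143); take 24/38 of C → 156.00. Capacity used 64/64.
Total value = 655.00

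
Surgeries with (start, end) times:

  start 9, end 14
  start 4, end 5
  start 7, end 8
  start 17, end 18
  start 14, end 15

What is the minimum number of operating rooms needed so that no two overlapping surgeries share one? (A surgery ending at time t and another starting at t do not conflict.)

1

The answer is the maximum number of intervals overlapping at any instant.
starts: [4, 7, 9, 14, 17]
ends:   [5, 8, 14, 15, 18]
s4→1  — peak 1.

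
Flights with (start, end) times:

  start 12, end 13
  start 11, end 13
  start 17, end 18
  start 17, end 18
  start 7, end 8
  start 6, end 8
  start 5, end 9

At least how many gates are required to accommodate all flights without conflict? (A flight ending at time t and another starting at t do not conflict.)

3

Events (time:±→running): 5:+→1 6:+→2 7:+→3 … peak 3.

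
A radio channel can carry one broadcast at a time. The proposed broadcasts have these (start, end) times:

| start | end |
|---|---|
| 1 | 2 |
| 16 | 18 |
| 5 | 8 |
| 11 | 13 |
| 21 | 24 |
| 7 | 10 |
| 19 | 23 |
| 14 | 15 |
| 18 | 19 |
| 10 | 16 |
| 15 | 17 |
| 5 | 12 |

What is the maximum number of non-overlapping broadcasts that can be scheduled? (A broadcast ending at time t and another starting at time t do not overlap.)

Sort by end time and greedily take each interval whose start is ≥ the last chosen end.
By end time: (1,2), (5,8), (7,10), (5,12), (11,13), (14,15), (10,16), (15,17), (16,18), (18,19), (19,23), (21,24).
Pick (1,2); next start ≥ 2 → (5,8); next start ≥ 8 → (11,13); next start ≥ 13 → (14,15); next start ≥ 15 → (15,17); next start ≥ 17 → (18,19); next start ≥ 19 → (19,23).
Selected 7 broadcasts.

7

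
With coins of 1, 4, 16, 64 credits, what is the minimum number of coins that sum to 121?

7

Greedy: take as many of the largest coin as possible, then repeat with the remainder.
121 = 1×64 + 3×16 + 2×4 + 1×1
Total coins = 1 + 3 + 2 + 1 = 7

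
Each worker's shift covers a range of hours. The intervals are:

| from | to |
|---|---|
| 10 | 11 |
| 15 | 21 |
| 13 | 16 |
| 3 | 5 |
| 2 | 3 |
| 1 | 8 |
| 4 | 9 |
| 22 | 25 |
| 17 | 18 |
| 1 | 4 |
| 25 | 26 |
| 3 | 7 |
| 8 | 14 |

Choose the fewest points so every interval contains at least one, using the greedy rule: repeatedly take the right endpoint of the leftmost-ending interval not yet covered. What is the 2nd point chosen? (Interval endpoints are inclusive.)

Process intervals by earliest right end; each time one isn't hit yet, stab at its right endpoint.
By right end: [2,3]  [1,4]  [3,5]  [3,7]  [1,8]  [4,9]  [10,11]  [8,14]  [13,16]  [17,18]  [15,21]  [22,25]  [25,26]
[2,3] uncovered → point at 3; [4,9] uncovered → point at 9; [10,11] uncovered → point at 11; [13,16] uncovered → point at 16; [17,18] uncovered → point at 18; [22,25] uncovered → point at 25.
Points: 3, 9, 11, 16, 18, 25 (6 total).

9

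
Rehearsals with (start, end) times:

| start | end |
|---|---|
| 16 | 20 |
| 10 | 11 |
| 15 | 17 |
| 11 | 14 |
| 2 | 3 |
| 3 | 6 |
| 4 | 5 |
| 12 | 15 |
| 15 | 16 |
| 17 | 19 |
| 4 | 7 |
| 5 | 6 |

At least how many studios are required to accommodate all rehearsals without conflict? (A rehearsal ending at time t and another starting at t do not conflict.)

3

The answer is the maximum number of intervals overlapping at any instant.
starts: [2, 3, 4, 4, 5, 10, 11, 12, 15, 15, 16, 17]
ends:   [3, 5, 6, 6, 7, 11, 14, 15, 16, 17, 19, 20]
s2→1 e3→0 s3→1 s4→2 s4→3  — peak 3.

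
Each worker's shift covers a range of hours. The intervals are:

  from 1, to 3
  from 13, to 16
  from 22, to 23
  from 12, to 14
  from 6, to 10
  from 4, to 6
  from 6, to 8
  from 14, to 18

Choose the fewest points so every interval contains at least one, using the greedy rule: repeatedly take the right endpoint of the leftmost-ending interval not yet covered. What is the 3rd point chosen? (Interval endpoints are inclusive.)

Process intervals by earliest right end; each time one isn't hit yet, stab at its right endpoint.
Sorted: [1,3] [4,6] [6,8] [6,10] [12,14] [13,16] [14,18] [22,23]
{[1,3]} hit by 3; {[4,6],[6,8],[6,10]} hit by 6; {[12,14],[13,16],[14,18]} hit by 14; {[22,23]} hit by 23.
Points: 3, 6, 14, 23 (4 total).

14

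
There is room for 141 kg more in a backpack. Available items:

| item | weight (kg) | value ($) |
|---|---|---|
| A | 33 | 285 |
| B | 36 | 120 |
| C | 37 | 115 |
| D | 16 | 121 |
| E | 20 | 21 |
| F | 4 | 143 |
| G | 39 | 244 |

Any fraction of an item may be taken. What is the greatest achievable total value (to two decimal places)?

Sort by value per unit weight and fill in that order.
Order: F (143/4=35.75) > A (285/33=8.64) > D (121/16=7.56) > G (244/39=6.26) > B (120/36=3.33) > C (115/37=3.11) > E (21/20=1.05)
Fill: take F (4 @ 143) → take A (33 @ 285) → take D (16 @ 121) → take G (39 @ 244) → take B (36 @ 120) → take 13/37 of C → 40.41; 141/141 used.
Total value = 953.41

953.41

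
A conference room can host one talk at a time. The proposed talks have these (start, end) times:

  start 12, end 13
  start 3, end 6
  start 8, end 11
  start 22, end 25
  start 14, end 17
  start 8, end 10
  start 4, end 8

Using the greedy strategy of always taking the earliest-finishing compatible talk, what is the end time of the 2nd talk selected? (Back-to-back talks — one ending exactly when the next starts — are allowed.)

Sort by end time and greedily take each interval whose start is ≥ the last chosen end.
Sorted by end: (3,6)  (4,8)  (8,10)  (8,11)  (12,13)  (14,17)  (22,25)
take (3,6); take (8,10); skip (8,11); take (12,13); take (14,17); take (22,25).
Selected: (3,6) (8,10) (12,13) (14,17) (22,25)

10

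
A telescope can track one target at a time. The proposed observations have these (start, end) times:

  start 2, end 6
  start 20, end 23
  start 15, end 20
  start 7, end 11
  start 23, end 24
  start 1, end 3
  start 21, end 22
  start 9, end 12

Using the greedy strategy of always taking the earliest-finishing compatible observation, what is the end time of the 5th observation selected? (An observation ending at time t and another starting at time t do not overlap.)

Order by finish time; keep every interval that doesn't clash with the previous kept one.
By end time: (1,3), (2,6), (7,11), (9,12), (15,20), (21,22), (20,23), (23,24).
Pick (1,3); next start ≥ 3 → (7,11); next start ≥ 11 → (15,20); next start ≥ 20 → (21,22); next start ≥ 22 → (23,24).
Selected: (1,3) (7,11) (15,20) (21,22) (23,24)

24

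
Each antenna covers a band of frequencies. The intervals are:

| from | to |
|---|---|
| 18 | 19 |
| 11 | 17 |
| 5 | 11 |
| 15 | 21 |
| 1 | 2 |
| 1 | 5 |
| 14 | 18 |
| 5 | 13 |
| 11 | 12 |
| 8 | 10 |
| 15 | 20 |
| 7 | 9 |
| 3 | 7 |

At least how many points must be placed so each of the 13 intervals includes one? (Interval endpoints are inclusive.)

5

Process intervals by earliest right end; each time one isn't hit yet, stab at its right endpoint.
Sorted: [1,2] [1,5] [3,7] [7,9] [8,10] [5,11] [11,12] [5,13] [11,17] [14,18] [18,19] [15,20] [15,21]
{[1,2],[1,5]} hit by 2; {[3,7],[7,9]} hit by 7; {[8,10],[5,11]} hit by 10; {[11,12],[5,13],[11,17]} hit by 12; {[14,18],[18,19],[15,20],[15,21]} hit by 18.
Points: 2, 7, 10, 12, 18 (5 total).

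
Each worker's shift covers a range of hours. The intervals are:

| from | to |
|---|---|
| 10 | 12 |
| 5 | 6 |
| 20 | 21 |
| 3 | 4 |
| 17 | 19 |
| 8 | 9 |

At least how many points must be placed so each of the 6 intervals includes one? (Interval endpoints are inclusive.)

Process intervals by earliest right end; each time one isn't hit yet, stab at its right endpoint.
Sorted: [3,4] [5,6] [8,9] [10,12] [17,19] [20,21]
{[3,4]} hit by 4; {[5,6]} hit by 6; {[8,9]} hit by 9; {[10,12]} hit by 12; {[17,19]} hit by 19; {[20,21]} hit by 21.
Points: 4, 6, 9, 12, 19, 21 (6 total).

6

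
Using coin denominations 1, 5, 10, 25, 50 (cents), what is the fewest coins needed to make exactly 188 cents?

Greedy: take as many of the largest coin as possible, then repeat with the remainder.
188 − 3×50→38 − 1×25→13 − 1×10→3 − 3×1→0
Total coins = 3 + 1 + 1 + 3 = 8

8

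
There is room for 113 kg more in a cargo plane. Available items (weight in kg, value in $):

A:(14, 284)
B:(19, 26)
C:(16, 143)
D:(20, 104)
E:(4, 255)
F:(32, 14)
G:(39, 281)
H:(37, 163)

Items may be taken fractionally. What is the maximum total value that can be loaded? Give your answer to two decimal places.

Ratios (sorted): E 63.75, A 20.29, C 8.94, G 7.21, D 5.20, H 4.41, B 1.37, F 0.44
take E (4 @ 255); take A (14 @ 284); take C (16 @ 143); take G (39 @ 281); take D (20 @ 104); take 20/37 of H → 88.11. Capacity used 113/113.
Total value = 1155.11

1155.11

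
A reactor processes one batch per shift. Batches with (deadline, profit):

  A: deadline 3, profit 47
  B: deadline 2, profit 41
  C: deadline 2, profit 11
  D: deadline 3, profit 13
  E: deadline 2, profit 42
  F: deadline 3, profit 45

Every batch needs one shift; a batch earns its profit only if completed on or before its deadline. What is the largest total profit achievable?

Sort by profit descending; place each in the latest free slot ≤ its deadline.
By profit: A(d3,47), F(d3,45), E(d2,42), B(d2,41), D(d3,13), C(d2,11)
A→slot 3; F→slot 2; E→slot 1; B skipped; D skipped; C skipped.
Profit = 42 + 45 + 47 = 134

134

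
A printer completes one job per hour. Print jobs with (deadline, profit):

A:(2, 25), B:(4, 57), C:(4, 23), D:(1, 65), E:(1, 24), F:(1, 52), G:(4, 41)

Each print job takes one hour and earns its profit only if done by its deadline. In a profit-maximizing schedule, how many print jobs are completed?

4

Take jobs in profit order; each goes to the latest open slot no later than its deadline.
By profit: D(d1,65), B(d4,57), F(d1,52), G(d4,41), A(d2,25), E(d1,24), C(d4,23)
D→slot 1; B→slot 4; F skipped; G→slot 3; A→slot 2; E skipped; C skipped.
4 of 7 scheduled.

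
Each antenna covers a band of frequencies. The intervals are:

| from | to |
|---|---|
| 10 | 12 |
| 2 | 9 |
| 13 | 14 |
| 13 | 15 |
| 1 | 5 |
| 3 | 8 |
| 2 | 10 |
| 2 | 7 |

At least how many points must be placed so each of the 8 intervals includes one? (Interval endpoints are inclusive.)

3

Process intervals by earliest right end; each time one isn't hit yet, stab at its right endpoint.
By right end: [1,5]  [2,7]  [3,8]  [2,9]  [2,10]  [10,12]  [13,14]  [13,15]
[1,5] uncovered → point at 5; [10,12] uncovered → point at 12; [13,14] uncovered → point at 14.
Points: 5, 12, 14 (3 total).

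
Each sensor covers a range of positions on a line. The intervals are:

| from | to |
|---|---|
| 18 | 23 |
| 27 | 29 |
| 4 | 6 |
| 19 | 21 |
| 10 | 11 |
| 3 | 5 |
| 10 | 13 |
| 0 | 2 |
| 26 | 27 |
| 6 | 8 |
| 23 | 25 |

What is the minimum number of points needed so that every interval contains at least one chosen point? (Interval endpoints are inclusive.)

Sort by right endpoint; whenever an interval is uncovered, place a point at its right end.
Sorted: [0,2] [3,5] [4,6] [6,8] [10,11] [10,13] [19,21] [18,23] [23,25] [26,27] [27,29]
{[0,2]} hit by 2; {[3,5],[4,6]} hit by 5; {[6,8]} hit by 8; {[10,11],[10,13]} hit by 11; {[19,21],[18,23]} hit by 21; {[23,25]} hit by 25; {[26,27],[27,29]} hit by 27.
Points: 2, 5, 8, 11, 21, 25, 27 (7 total).

7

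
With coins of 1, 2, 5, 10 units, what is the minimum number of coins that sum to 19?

4

Greedy: take as many of the largest coin as possible, then repeat with the remainder.
19 − 1×10→9 − 1×5→4 − 2×2→0
Total coins = 1 + 1 + 2 = 4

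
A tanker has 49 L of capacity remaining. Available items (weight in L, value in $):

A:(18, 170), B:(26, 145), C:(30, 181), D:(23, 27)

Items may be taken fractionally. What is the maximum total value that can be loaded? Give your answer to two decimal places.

356.58

Ratios (sorted): A 9.44, C 6.03, B 5.58, D 1.17
take A (18 @ 170); take C (30 @ 181); take 1/26 of B → 5.58. Capacity used 49/49.
Total value = 356.58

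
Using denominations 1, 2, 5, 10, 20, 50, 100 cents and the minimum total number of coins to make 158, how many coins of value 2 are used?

1

158 = 1×100 + 1×50 + 1×5 + 1×2 + 1×1
Count of 2: 1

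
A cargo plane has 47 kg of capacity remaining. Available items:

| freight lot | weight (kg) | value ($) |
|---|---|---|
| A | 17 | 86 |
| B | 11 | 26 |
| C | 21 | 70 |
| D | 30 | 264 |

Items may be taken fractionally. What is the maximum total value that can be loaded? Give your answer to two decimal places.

Ratios (sorted): D 8.80, A 5.06, C 3.33, B 2.36
take D (30 @ 264); take A (17 @ 86). Capacity used 47/47.
Total value = 350.00

350.00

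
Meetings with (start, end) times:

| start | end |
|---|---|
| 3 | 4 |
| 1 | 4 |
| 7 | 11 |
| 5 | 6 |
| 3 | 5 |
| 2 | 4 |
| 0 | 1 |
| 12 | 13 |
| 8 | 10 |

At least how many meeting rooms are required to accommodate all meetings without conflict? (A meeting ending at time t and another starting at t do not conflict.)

starts: [0, 1, 2, 3, 3, 5, 7, 8, 12]
ends:   [1, 4, 4, 4, 5, 6, 10, 11, 13]
s0→1 e1→0 s1→1 s2→2 s3→3 s3→4  — peak 4.

4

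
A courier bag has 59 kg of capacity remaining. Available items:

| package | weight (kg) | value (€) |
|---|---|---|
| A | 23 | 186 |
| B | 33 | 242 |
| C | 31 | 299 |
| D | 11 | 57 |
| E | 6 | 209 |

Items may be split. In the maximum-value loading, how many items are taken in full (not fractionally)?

Order: E (209/6=34.83) > C (299/31=9.65) > A (186/23=8.09) > B (242/33=7.33) > D (57/11=5.18)
Fill: take E (6 @ 209) → take C (31 @ 299) → take 22/23 of A → 177.91; 59/59 used.
2 item(s) taken whole; one partial (take 22/23 of A).

2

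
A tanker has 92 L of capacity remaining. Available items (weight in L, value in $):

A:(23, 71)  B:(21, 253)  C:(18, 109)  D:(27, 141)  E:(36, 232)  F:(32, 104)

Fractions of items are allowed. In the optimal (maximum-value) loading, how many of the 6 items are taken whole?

Sort by value per unit weight and fill in that order.
Ratios (sorted): B 12.05, E 6.44, C 6.06, D 5.22, F 3.25, A 3.09
take B (21 @ 253); take E (36 @ 232); take C (18 @ 109); take 17/27 of D → 88.78. Capacity used 92/92.
3 item(s) taken whole; one partial (take 17/27 of D).

3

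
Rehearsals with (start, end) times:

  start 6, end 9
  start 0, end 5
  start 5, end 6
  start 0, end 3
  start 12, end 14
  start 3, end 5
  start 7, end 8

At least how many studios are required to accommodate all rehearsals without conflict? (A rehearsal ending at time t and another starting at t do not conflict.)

Events (time:±→running): 0:+→1 0:+→2 … peak 2.

2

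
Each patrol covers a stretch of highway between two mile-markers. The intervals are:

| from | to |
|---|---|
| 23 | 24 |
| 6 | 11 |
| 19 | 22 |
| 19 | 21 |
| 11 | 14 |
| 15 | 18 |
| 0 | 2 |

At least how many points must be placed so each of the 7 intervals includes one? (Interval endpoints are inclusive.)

Sort by right endpoint; whenever an interval is uncovered, place a point at its right end.
By right end: [0,2]  [6,11]  [11,14]  [15,18]  [19,21]  [19,22]  [23,24]
[0,2] uncovered → point at 2; [6,11] uncovered → point at 11; [15,18] uncovered → point at 18; [19,21] uncovered → point at 21; [23,24] uncovered → point at 24.
Points: 2, 11, 18, 21, 24 (5 total).

5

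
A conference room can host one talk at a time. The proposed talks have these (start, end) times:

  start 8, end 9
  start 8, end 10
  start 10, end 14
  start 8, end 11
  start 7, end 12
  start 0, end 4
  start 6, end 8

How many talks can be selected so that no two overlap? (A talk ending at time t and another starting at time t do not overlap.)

4

Greedy by earliest finish: after sorting by end time, pick each interval compatible with the last pick.
Sorted by end: (0,4)  (6,8)  (8,9)  (8,10)  (8,11)  (7,12)  (10,14)
take (0,4); take (6,8); take (8,9); skip (8,10); skip (8,11); skip (7,12); take (10,14).
Selected 4 talks.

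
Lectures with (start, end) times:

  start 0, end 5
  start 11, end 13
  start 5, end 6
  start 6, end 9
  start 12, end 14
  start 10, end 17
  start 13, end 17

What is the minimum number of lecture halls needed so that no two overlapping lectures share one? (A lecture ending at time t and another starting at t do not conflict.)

The answer is the maximum number of intervals overlapping at any instant.
Events (time:±→running): 0:+→1 5:-→0 5:+→1 6:-→0 6:+→1 9:-→0 10:+→1 11:+→2 12:+→3 … peak 3.

3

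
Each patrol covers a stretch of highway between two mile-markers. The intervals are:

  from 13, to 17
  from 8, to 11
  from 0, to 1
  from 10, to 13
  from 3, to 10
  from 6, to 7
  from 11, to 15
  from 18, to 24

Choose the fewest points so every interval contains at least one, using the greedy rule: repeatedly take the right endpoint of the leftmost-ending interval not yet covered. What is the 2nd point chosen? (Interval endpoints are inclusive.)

Process intervals by earliest right end; each time one isn't hit yet, stab at its right endpoint.
By right end: [0,1]  [6,7]  [3,10]  [8,11]  [10,13]  [11,15]  [13,17]  [18,24]
[0,1] uncovered → point at 1; [6,7] uncovered → point at 7; [8,11] uncovered → point at 11; [13,17] uncovered → point at 17; [18,24] uncovered → point at 24.
Points: 1, 7, 11, 17, 24 (5 total).

7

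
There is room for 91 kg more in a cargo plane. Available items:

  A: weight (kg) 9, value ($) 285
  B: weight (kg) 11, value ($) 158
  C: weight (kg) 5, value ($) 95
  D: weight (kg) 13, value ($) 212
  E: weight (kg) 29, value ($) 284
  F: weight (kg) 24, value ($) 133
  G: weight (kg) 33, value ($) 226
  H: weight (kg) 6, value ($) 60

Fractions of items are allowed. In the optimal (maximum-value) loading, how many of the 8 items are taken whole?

Order: A (285/9=31.67) > C (95/5=19.00) > D (212/13=16.31) > B (158/11=14.36) > H (60/6=10.00) > E (284/29=9.79) > G (226/33=6.85) > F (133/24=5.54)
Fill: take A (9 @ 285) → take C (5 @ 95) → take D (13 @ 212) → take B (11 @ 158) → take H (6 @ 60) → take E (29 @ 284) → take 18/33 of G → 123.27; 91/91 used.
6 item(s) taken whole; one partial (take 18/33 of G).

6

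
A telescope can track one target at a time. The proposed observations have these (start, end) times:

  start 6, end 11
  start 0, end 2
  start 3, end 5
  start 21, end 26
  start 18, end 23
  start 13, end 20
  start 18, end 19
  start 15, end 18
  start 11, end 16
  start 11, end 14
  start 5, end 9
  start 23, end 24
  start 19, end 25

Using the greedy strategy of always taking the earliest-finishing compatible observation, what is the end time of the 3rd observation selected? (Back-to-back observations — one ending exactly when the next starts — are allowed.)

Sort by end time and greedily take each interval whose start is ≥ the last chosen end.
By end time: (0,2), (3,5), (5,9), (6,11), (11,14), (11,16), (15,18), (18,19), (13,20), (18,23), (23,24), (19,25), (21,26).
Pick (0,2); next start ≥ 2 → (3,5); next start ≥ 5 → (5,9); next start ≥ 9 → (11,14); next start ≥ 14 → (15,18); next start ≥ 18 → (18,19); next start ≥ 19 → (23,24).
Selected: (0,2) (3,5) (5,9) (11,14) (15,18) (18,19) (23,24)

9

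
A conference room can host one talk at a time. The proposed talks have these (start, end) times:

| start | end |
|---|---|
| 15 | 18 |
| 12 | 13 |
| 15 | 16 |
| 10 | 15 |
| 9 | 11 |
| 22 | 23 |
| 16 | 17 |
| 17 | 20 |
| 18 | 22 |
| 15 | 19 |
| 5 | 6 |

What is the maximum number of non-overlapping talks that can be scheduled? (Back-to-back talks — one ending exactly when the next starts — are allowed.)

7

By end time: (5,6), (9,11), (12,13), (10,15), (15,16), (16,17), (15,18), (15,19), (17,20), (18,22), (22,23).
Pick (5,6); next start ≥ 6 → (9,11); next start ≥ 11 → (12,13); next start ≥ 13 → (15,16); next start ≥ 16 → (16,17); next start ≥ 17 → (17,20); next start ≥ 20 → (22,23).
Selected 7 talks.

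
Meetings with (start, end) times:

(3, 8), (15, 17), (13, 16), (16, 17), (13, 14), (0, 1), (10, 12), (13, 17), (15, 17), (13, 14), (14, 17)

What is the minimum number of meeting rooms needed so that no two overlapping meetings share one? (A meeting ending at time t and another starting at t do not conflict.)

5

Count concurrent intervals with a sweep; the peak is the room count.
starts: [0, 3, 10, 13, 13, 13, 13, 14, 15, 15, 16]
ends:   [1, 8, 12, 14, 14, 16, 17, 17, 17, 17, 17]
s0→1 e1→0 s3→1 e8→0 s10→1 e12→0 s13→1 s13→2 s13→3 s13→4 e14→3 e14→2 s14→3 s15→4 s15→5  — peak 5.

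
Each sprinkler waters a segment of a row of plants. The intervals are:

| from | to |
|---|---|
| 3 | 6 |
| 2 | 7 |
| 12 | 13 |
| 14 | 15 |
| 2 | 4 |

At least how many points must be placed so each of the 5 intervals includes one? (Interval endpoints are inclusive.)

Sorted: [2,4] [3,6] [2,7] [12,13] [14,15]
{[2,4],[3,6],[2,7]} hit by 4; {[12,13]} hit by 13; {[14,15]} hit by 15.
Points: 4, 13, 15 (3 total).

3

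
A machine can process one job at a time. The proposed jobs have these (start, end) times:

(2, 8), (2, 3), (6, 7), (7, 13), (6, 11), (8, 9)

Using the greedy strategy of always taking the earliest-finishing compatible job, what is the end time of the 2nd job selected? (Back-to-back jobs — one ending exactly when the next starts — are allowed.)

7

Order by finish time; keep every interval that doesn't clash with the previous kept one.
Sorted by end: (2,3)  (6,7)  (2,8)  (8,9)  (6,11)  (7,13)
take (2,3); take (6,7); skip (2,8); take (8,9); skip (6,11); skip (7,13).
Selected: (2,3) (6,7) (8,9)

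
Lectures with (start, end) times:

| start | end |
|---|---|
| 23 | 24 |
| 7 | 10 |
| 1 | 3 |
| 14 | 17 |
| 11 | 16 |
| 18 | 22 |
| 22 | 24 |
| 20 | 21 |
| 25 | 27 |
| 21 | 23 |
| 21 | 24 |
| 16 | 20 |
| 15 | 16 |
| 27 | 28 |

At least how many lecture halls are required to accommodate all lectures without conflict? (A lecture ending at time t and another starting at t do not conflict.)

3

Count concurrent intervals with a sweep; the peak is the room count.
starts: [1, 7, 11, 14, 15, 16, 18, 20, 21, 21, 22, 23, 25, 27]
ends:   [3, 10, 16, 16, 17, 20, 21, 22, 23, 24, 24, 24, 27, 28]
s1→1 e3→0 s7→1 e10→0 s11→1 s14→2 s15→3  — peak 3.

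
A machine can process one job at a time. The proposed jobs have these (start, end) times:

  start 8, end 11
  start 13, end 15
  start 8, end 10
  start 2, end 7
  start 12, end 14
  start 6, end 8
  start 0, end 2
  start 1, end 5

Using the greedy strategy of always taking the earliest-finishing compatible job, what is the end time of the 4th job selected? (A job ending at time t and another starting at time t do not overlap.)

Sorted by end: (0,2)  (1,5)  (2,7)  (6,8)  (8,10)  (8,11)  (12,14)  (13,15)
take (0,2); take (2,7); take (8,10); skip (8,11); take (12,14).
Selected: (0,2) (2,7) (8,10) (12,14)

14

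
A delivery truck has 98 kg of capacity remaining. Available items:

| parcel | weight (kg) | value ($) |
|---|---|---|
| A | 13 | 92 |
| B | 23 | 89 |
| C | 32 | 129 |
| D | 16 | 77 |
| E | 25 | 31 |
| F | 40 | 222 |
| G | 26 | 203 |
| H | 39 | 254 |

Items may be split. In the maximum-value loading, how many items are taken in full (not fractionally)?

3

Ratios (sorted): G 7.81, A 7.08, H 6.51, F 5.55, D 4.81, C 4.03, B 3.87, E 1.24
take G (26 @ 203); take A (13 @ 92); take H (39 @ 254); take 20/40 of F → 111.00. Capacity used 98/98.
3 item(s) taken whole; one partial (take 20/40 of F).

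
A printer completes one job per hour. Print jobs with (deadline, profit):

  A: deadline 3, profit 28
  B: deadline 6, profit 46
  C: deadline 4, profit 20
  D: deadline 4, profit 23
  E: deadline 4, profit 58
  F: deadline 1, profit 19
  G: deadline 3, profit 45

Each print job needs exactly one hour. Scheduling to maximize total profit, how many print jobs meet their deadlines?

Take jobs in profit order; each goes to the latest open slot no later than its deadline.
Profit order: E=58 B=46 G=45 A=28 D=23 C=20 F=19
Assign: E→slot 4, B→slot 6, G→slot 3, A→slot 2, D→slot 1, C skipped, F skipped.
Slots: [1:D] [2:A] [3:G] [4:E] [6:B]
5 of 7 scheduled.

5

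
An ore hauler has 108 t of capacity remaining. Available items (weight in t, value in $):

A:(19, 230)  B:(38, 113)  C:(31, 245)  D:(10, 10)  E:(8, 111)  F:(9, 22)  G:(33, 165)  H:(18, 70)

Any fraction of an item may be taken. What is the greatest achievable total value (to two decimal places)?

817.11

Sort by value per unit weight and fill in that order.
Ratios (sorted): E 13.88, A 12.11, C 7.90, G 5.00, H 3.89, B 2.97, F 2.44, D 1.00
take E (8 @ 111); take A (19 @ 230); take C (31 @ 245); take G (33 @ 165); take 17/18 of H → 66.11. Capacity used 108/108.
Total value = 817.11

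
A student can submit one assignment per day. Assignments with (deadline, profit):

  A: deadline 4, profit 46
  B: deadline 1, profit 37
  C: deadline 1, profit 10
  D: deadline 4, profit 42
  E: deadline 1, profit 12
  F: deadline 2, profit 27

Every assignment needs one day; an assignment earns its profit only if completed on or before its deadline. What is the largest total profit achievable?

152

Take jobs in profit order; each goes to the latest open slot no later than its deadline.
By profit: A(d4,46), D(d4,42), B(d1,37), F(d2,27), E(d1,12), C(d1,10)
A→slot 4; D→slot 3; B→slot 1; F→slot 2; E skipped; C skipped.
Profit = 37 + 27 + 42 + 46 = 152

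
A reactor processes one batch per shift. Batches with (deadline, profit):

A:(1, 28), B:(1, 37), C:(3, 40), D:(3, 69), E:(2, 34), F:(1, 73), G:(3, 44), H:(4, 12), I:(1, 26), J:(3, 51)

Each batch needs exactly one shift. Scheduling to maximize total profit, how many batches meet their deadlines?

4

Take jobs in profit order; each goes to the latest open slot no later than its deadline.
Profit order: F=73 D=69 J=51 G=44 C=40 B=37 E=34 A=28 I=26 H=12
Assign: F→slot 1, D→slot 3, J→slot 2, G skipped, C skipped, B skipped, E skipped, A skipped, I skipped, H→slot 4.
Slots: [1:F] [2:J] [3:D] [4:H]
4 of 10 scheduled.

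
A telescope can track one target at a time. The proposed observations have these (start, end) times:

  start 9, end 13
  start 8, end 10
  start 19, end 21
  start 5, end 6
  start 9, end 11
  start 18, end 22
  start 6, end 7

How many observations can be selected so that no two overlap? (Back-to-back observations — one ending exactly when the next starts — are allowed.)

Greedy by earliest finish: after sorting by end time, pick each interval compatible with the last pick.
Sorted by end: (5,6)  (6,7)  (8,10)  (9,11)  (9,13)  (19,21)  (18,22)
take (5,6); take (6,7); take (8,10); skip (9,11); take (19,21); skip (18,22).
Selected 4 observations.

4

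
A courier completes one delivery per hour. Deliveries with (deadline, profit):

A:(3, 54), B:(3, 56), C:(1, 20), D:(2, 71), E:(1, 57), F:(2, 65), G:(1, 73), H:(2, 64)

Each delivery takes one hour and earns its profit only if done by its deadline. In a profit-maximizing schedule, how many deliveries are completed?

By profit: G(d1,73), D(d2,71), F(d2,65), H(d2,64), E(d1,57), B(d3,56), A(d3,54), C(d1,20)
G→slot 1; D→slot 2; F skipped; H skipped; E skipped; B→slot 3; A skipped; C skipped.
3 of 8 scheduled.

3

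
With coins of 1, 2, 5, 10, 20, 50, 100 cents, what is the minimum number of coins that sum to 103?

3

Use the largest denomination that fits, subtract, and repeat.
103 = 1×100 + 1×2 + 1×1
Total coins = 1 + 1 + 1 = 3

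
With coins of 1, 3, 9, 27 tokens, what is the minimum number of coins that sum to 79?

7

79 − 2×27→25 − 2×9→7 − 2×3→1 − 1×1→0
Total coins = 2 + 2 + 2 + 1 = 7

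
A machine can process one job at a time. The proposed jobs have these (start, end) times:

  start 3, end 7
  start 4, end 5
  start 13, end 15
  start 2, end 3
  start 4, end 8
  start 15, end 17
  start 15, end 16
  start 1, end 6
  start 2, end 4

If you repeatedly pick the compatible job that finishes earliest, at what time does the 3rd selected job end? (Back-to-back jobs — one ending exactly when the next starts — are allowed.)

15

Greedy by earliest finish: after sorting by end time, pick each interval compatible with the last pick.
Sorted by end: (2,3)  (2,4)  (4,5)  (1,6)  (3,7)  (4,8)  (13,15)  (15,16)  (15,17)
take (2,3); take (4,5); skip (1,6); take (13,15); take (15,16).
Selected: (2,3) (4,5) (13,15) (15,16)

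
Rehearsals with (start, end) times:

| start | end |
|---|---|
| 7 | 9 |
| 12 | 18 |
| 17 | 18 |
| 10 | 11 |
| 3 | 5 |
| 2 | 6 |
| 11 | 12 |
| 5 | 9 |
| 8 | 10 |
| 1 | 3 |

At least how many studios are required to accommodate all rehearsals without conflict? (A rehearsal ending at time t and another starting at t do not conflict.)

3

starts: [1, 2, 3, 5, 7, 8, 10, 11, 12, 17]
ends:   [3, 5, 6, 9, 9, 10, 11, 12, 18, 18]
s1→1 s2→2 e3→1 s3→2 e5→1 s5→2 e6→1 s7→2 s8→3  — peak 3.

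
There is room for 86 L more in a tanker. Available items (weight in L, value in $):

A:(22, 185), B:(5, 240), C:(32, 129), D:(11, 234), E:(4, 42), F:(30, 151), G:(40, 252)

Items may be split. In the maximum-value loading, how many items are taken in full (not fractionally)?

Sort by value per unit weight and fill in that order.
Ratios (sorted): B 48.00, D 21.27, E 10.50, A 8.41, G 6.30, F 5.03, C 4.03
take B (5 @ 240); take D (11 @ 234); take E (4 @ 42); take A (22 @ 185); take G (40 @ 252); take 4/30 of F → 20.13. Capacity used 86/86.
5 item(s) taken whole; one partial (take 4/30 of F).

5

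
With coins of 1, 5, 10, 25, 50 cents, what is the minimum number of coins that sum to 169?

Greedy: take as many of the largest coin as possible, then repeat with the remainder.
169 − 3×50→19 − 1×10→9 − 1×5→4 − 4×1→0
Total coins = 3 + 1 + 1 + 4 = 9

9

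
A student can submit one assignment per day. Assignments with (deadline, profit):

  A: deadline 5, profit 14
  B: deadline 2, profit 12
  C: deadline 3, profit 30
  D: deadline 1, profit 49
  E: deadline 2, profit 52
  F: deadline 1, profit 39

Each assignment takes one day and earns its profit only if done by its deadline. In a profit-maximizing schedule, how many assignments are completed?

Take jobs in profit order; each goes to the latest open slot no later than its deadline.
Profit order: E=52 D=49 F=39 C=30 A=14 B=12
Assign: E→slot 2, D→slot 1, F skipped, C→slot 3, A→slot 5, B skipped.
Slots: [1:D] [2:E] [3:C] [5:A]
4 of 6 scheduled.

4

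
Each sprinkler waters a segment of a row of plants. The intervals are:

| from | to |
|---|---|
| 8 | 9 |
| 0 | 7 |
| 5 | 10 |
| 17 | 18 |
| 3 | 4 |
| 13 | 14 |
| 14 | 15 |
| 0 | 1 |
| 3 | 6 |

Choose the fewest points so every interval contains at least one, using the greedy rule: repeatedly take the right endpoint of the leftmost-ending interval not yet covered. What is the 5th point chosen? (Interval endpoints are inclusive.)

Sort by right endpoint; whenever an interval is uncovered, place a point at its right end.
By right end: [0,1]  [3,4]  [3,6]  [0,7]  [8,9]  [5,10]  [13,14]  [14,15]  [17,18]
[0,1] uncovered → point at 1; [3,4] uncovered → point at 4; [8,9] uncovered → point at 9; [13,14] uncovered → point at 14; [17,18] uncovered → point at 18.
Points: 1, 4, 9, 14, 18 (5 total).

18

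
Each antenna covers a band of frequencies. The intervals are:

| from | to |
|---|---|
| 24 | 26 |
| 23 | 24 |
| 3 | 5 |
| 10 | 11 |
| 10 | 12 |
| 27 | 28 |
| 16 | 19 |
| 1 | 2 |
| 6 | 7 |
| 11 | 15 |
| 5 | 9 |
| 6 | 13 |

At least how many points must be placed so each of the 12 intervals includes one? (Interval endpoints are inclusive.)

Sort by right endpoint; whenever an interval is uncovered, place a point at its right end.
Sorted: [1,2] [3,5] [6,7] [5,9] [10,11] [10,12] [6,13] [11,15] [16,19] [23,24] [24,26] [27,28]
{[1,2]} hit by 2; {[3,5]} hit by 5; {[6,7],[5,9]} hit by 7; {[10,11],[10,12],[6,13],[11,15]} hit by 11; {[16,19]} hit by 19; {[23,24],[24,26]} hit by 24; {[27,28]} hit by 28.
Points: 2, 5, 7, 11, 19, 24, 28 (7 total).

7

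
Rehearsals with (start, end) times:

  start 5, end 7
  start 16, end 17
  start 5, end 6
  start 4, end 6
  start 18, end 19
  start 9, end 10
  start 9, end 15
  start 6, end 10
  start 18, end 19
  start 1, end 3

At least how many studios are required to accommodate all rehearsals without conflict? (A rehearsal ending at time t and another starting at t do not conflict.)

Events (time:±→running): 1:+→1 3:-→0 4:+→1 5:+→2 5:+→3 … peak 3.

3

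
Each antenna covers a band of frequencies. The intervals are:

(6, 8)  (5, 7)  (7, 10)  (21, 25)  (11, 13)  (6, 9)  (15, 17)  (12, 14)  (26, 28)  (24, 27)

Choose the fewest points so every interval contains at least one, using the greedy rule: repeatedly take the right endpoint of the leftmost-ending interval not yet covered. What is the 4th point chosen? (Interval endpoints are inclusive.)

Sort by right endpoint; whenever an interval is uncovered, place a point at its right end.
By right end: [5,7]  [6,8]  [6,9]  [7,10]  [11,13]  [12,14]  [15,17]  [21,25]  [24,27]  [26,28]
[5,7] uncovered → point at 7; [11,13] uncovered → point at 13; [15,17] uncovered → point at 17; [21,25] uncovered → point at 25; [26,28] uncovered → point at 28.
Points: 7, 13, 17, 25, 28 (5 total).

25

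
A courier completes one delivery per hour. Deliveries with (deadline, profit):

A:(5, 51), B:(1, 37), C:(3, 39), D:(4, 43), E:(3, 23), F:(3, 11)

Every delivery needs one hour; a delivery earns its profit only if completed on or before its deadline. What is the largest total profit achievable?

Sort by profit descending; place each in the latest free slot ≤ its deadline.
Profit order: A=51 D=43 C=39 B=37 E=23 F=11
Assign: A→slot 5, D→slot 4, C→slot 3, B→slot 1, E→slot 2, F skipped.
Slots: [1:B] [2:E] [3:C] [4:D] [5:A]
Profit = 37 + 23 + 39 + 43 + 51 = 193

193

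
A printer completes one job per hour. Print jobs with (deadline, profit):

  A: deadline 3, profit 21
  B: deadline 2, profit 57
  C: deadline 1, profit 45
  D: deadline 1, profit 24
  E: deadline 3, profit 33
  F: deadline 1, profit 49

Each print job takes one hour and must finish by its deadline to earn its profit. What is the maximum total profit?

139

Sort by profit descending; place each in the latest free slot ≤ its deadline.
Profit order: B=57 F=49 C=45 E=33 D=24 A=21
Assign: B→slot 2, F→slot 1, C skipped, E→slot 3, D skipped, A skipped.
Slots: [1:F] [2:B] [3:E]
Profit = 49 + 57 + 33 = 139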